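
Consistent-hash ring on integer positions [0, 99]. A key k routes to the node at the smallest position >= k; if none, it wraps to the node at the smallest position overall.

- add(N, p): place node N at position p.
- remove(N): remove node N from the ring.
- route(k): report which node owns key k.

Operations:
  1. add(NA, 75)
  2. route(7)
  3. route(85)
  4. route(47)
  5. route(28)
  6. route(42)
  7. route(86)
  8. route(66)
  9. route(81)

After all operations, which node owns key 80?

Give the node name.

Op 1: add NA@75 -> ring=[75:NA]
Op 2: route key 7: smallest pos >= 7 is 75 -> NA
Op 3: route key 85: none >= 85, wrap to smallest pos 75 -> NA
Op 4: route key 47: smallest pos >= 47 is 75 -> NA
Op 5: route key 28: smallest pos >= 28 is 75 -> NA
Op 6: route key 42: smallest pos >= 42 is 75 -> NA
Op 7: route key 86: none >= 86, wrap to smallest pos 75 -> NA
Op 8: route key 66: smallest pos >= 66 is 75 -> NA
Op 9: route key 81: none >= 81, wrap to smallest pos 75 -> NA
Final route key 80: none >= 80, wrap to smallest pos 75 -> NA

Answer: NA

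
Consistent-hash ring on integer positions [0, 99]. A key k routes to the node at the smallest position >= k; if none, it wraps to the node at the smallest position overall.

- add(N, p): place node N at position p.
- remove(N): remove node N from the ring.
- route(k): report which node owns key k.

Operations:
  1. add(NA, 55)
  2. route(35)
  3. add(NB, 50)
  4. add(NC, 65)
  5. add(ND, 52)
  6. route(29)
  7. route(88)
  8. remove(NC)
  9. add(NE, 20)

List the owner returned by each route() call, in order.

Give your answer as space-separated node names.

Answer: NA NB NB

Derivation:
Op 1: add NA@55 -> ring=[55:NA]
Op 2: route key 35: smallest pos >= 35 is 55 -> NA
Op 3: add NB@50 -> ring=[50:NB,55:NA]
Op 4: add NC@65 -> ring=[50:NB,55:NA,65:NC]
Op 5: add ND@52 -> ring=[50:NB,52:ND,55:NA,65:NC]
Op 6: route key 29: smallest pos >= 29 is 50 -> NB
Op 7: route key 88: none >= 88, wrap to smallest pos 50 -> NB
Op 8: remove NC -> ring=[50:NB,52:ND,55:NA]
Op 9: add NE@20 -> ring=[20:NE,50:NB,52:ND,55:NA]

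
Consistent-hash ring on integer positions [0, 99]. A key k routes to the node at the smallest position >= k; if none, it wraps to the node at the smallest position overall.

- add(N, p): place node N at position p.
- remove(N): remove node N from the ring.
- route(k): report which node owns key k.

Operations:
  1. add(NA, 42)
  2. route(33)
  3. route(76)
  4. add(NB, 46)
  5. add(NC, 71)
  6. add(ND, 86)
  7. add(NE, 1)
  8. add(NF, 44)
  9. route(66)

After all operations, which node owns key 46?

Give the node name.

Op 1: add NA@42 -> ring=[42:NA]
Op 2: route key 33: smallest pos >= 33 is 42 -> NA
Op 3: route key 76: none >= 76, wrap to smallest pos 42 -> NA
Op 4: add NB@46 -> ring=[42:NA,46:NB]
Op 5: add NC@71 -> ring=[42:NA,46:NB,71:NC]
Op 6: add ND@86 -> ring=[42:NA,46:NB,71:NC,86:ND]
Op 7: add NE@1 -> ring=[1:NE,42:NA,46:NB,71:NC,86:ND]
Op 8: add NF@44 -> ring=[1:NE,42:NA,44:NF,46:NB,71:NC,86:ND]
Op 9: route key 66: smallest pos >= 66 is 71 -> NC
Final route key 46: smallest pos >= 46 is 46 -> NB

Answer: NB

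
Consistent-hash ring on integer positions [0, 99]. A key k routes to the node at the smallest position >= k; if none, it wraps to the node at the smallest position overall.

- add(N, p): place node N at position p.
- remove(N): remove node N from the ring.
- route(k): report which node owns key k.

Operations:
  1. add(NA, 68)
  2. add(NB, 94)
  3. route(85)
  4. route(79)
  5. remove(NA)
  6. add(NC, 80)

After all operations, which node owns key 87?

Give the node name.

Answer: NB

Derivation:
Op 1: add NA@68 -> ring=[68:NA]
Op 2: add NB@94 -> ring=[68:NA,94:NB]
Op 3: route key 85: smallest pos >= 85 is 94 -> NB
Op 4: route key 79: smallest pos >= 79 is 94 -> NB
Op 5: remove NA -> ring=[94:NB]
Op 6: add NC@80 -> ring=[80:NC,94:NB]
Final route key 87: smallest pos >= 87 is 94 -> NB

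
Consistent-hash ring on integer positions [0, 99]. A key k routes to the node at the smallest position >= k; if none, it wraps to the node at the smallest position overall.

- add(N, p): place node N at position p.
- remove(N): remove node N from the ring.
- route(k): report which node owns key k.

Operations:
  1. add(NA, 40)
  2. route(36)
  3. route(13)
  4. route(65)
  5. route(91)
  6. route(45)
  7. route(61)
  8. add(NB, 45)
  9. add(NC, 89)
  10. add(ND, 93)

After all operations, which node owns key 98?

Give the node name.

Answer: NA

Derivation:
Op 1: add NA@40 -> ring=[40:NA]
Op 2: route key 36: smallest pos >= 36 is 40 -> NA
Op 3: route key 13: smallest pos >= 13 is 40 -> NA
Op 4: route key 65: none >= 65, wrap to smallest pos 40 -> NA
Op 5: route key 91: none >= 91, wrap to smallest pos 40 -> NA
Op 6: route key 45: none >= 45, wrap to smallest pos 40 -> NA
Op 7: route key 61: none >= 61, wrap to smallest pos 40 -> NA
Op 8: add NB@45 -> ring=[40:NA,45:NB]
Op 9: add NC@89 -> ring=[40:NA,45:NB,89:NC]
Op 10: add ND@93 -> ring=[40:NA,45:NB,89:NC,93:ND]
Final route key 98: none >= 98, wrap to smallest pos 40 -> NA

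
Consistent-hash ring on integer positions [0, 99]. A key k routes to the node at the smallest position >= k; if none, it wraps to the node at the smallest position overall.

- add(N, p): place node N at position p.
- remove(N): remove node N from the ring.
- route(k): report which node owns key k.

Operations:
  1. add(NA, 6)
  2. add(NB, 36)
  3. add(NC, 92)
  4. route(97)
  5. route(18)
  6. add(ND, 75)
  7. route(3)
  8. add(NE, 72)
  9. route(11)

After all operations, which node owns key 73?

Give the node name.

Op 1: add NA@6 -> ring=[6:NA]
Op 2: add NB@36 -> ring=[6:NA,36:NB]
Op 3: add NC@92 -> ring=[6:NA,36:NB,92:NC]
Op 4: route key 97: none >= 97, wrap to smallest pos 6 -> NA
Op 5: route key 18: smallest pos >= 18 is 36 -> NB
Op 6: add ND@75 -> ring=[6:NA,36:NB,75:ND,92:NC]
Op 7: route key 3: smallest pos >= 3 is 6 -> NA
Op 8: add NE@72 -> ring=[6:NA,36:NB,72:NE,75:ND,92:NC]
Op 9: route key 11: smallest pos >= 11 is 36 -> NB
Final route key 73: smallest pos >= 73 is 75 -> ND

Answer: ND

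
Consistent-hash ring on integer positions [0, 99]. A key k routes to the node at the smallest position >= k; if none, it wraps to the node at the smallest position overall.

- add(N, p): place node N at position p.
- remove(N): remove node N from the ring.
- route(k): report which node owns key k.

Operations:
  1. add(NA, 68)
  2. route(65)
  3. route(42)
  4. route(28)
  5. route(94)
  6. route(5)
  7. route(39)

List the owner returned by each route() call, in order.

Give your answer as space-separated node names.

Answer: NA NA NA NA NA NA

Derivation:
Op 1: add NA@68 -> ring=[68:NA]
Op 2: route key 65: smallest pos >= 65 is 68 -> NA
Op 3: route key 42: smallest pos >= 42 is 68 -> NA
Op 4: route key 28: smallest pos >= 28 is 68 -> NA
Op 5: route key 94: none >= 94, wrap to smallest pos 68 -> NA
Op 6: route key 5: smallest pos >= 5 is 68 -> NA
Op 7: route key 39: smallest pos >= 39 is 68 -> NA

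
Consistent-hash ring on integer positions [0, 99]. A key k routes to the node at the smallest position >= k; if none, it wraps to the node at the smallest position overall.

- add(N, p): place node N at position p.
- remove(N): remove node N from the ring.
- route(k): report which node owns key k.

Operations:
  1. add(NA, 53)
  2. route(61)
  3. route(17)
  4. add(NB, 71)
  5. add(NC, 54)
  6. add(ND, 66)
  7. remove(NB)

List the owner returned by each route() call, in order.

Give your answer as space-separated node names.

Answer: NA NA

Derivation:
Op 1: add NA@53 -> ring=[53:NA]
Op 2: route key 61: none >= 61, wrap to smallest pos 53 -> NA
Op 3: route key 17: smallest pos >= 17 is 53 -> NA
Op 4: add NB@71 -> ring=[53:NA,71:NB]
Op 5: add NC@54 -> ring=[53:NA,54:NC,71:NB]
Op 6: add ND@66 -> ring=[53:NA,54:NC,66:ND,71:NB]
Op 7: remove NB -> ring=[53:NA,54:NC,66:ND]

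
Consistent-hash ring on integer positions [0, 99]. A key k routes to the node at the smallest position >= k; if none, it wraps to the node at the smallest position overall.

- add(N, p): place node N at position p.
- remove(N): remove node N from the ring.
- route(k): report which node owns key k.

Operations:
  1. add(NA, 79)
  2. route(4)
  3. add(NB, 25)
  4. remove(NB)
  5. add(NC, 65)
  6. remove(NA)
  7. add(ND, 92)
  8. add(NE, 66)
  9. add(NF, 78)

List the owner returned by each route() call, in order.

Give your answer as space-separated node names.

Op 1: add NA@79 -> ring=[79:NA]
Op 2: route key 4: smallest pos >= 4 is 79 -> NA
Op 3: add NB@25 -> ring=[25:NB,79:NA]
Op 4: remove NB -> ring=[79:NA]
Op 5: add NC@65 -> ring=[65:NC,79:NA]
Op 6: remove NA -> ring=[65:NC]
Op 7: add ND@92 -> ring=[65:NC,92:ND]
Op 8: add NE@66 -> ring=[65:NC,66:NE,92:ND]
Op 9: add NF@78 -> ring=[65:NC,66:NE,78:NF,92:ND]

Answer: NA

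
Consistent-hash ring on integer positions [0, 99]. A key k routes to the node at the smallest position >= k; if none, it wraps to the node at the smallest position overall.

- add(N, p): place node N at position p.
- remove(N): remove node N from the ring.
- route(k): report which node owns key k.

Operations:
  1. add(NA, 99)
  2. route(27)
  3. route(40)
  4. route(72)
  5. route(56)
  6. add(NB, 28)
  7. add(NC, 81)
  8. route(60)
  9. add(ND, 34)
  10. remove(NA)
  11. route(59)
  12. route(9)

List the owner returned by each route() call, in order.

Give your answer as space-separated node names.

Answer: NA NA NA NA NC NC NB

Derivation:
Op 1: add NA@99 -> ring=[99:NA]
Op 2: route key 27: smallest pos >= 27 is 99 -> NA
Op 3: route key 40: smallest pos >= 40 is 99 -> NA
Op 4: route key 72: smallest pos >= 72 is 99 -> NA
Op 5: route key 56: smallest pos >= 56 is 99 -> NA
Op 6: add NB@28 -> ring=[28:NB,99:NA]
Op 7: add NC@81 -> ring=[28:NB,81:NC,99:NA]
Op 8: route key 60: smallest pos >= 60 is 81 -> NC
Op 9: add ND@34 -> ring=[28:NB,34:ND,81:NC,99:NA]
Op 10: remove NA -> ring=[28:NB,34:ND,81:NC]
Op 11: route key 59: smallest pos >= 59 is 81 -> NC
Op 12: route key 9: smallest pos >= 9 is 28 -> NB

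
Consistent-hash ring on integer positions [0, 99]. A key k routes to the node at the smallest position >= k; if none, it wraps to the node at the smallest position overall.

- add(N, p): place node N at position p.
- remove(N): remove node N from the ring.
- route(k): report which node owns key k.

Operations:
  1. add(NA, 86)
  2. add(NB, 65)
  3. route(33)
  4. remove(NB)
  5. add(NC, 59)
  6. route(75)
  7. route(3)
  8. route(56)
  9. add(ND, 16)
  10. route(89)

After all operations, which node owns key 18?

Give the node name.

Op 1: add NA@86 -> ring=[86:NA]
Op 2: add NB@65 -> ring=[65:NB,86:NA]
Op 3: route key 33: smallest pos >= 33 is 65 -> NB
Op 4: remove NB -> ring=[86:NA]
Op 5: add NC@59 -> ring=[59:NC,86:NA]
Op 6: route key 75: smallest pos >= 75 is 86 -> NA
Op 7: route key 3: smallest pos >= 3 is 59 -> NC
Op 8: route key 56: smallest pos >= 56 is 59 -> NC
Op 9: add ND@16 -> ring=[16:ND,59:NC,86:NA]
Op 10: route key 89: none >= 89, wrap to smallest pos 16 -> ND
Final route key 18: smallest pos >= 18 is 59 -> NC

Answer: NC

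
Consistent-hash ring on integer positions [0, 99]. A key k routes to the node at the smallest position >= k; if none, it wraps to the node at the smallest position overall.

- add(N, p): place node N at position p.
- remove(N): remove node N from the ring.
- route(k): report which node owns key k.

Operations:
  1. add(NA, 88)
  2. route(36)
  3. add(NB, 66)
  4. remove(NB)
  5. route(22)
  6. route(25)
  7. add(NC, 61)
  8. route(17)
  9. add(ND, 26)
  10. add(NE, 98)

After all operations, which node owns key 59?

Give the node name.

Op 1: add NA@88 -> ring=[88:NA]
Op 2: route key 36: smallest pos >= 36 is 88 -> NA
Op 3: add NB@66 -> ring=[66:NB,88:NA]
Op 4: remove NB -> ring=[88:NA]
Op 5: route key 22: smallest pos >= 22 is 88 -> NA
Op 6: route key 25: smallest pos >= 25 is 88 -> NA
Op 7: add NC@61 -> ring=[61:NC,88:NA]
Op 8: route key 17: smallest pos >= 17 is 61 -> NC
Op 9: add ND@26 -> ring=[26:ND,61:NC,88:NA]
Op 10: add NE@98 -> ring=[26:ND,61:NC,88:NA,98:NE]
Final route key 59: smallest pos >= 59 is 61 -> NC

Answer: NC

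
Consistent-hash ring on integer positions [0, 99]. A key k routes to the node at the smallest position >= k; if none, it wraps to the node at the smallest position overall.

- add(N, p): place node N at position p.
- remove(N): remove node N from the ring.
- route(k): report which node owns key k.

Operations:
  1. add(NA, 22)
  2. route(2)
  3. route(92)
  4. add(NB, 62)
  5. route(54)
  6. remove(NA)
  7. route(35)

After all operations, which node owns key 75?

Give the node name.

Answer: NB

Derivation:
Op 1: add NA@22 -> ring=[22:NA]
Op 2: route key 2: smallest pos >= 2 is 22 -> NA
Op 3: route key 92: none >= 92, wrap to smallest pos 22 -> NA
Op 4: add NB@62 -> ring=[22:NA,62:NB]
Op 5: route key 54: smallest pos >= 54 is 62 -> NB
Op 6: remove NA -> ring=[62:NB]
Op 7: route key 35: smallest pos >= 35 is 62 -> NB
Final route key 75: none >= 75, wrap to smallest pos 62 -> NB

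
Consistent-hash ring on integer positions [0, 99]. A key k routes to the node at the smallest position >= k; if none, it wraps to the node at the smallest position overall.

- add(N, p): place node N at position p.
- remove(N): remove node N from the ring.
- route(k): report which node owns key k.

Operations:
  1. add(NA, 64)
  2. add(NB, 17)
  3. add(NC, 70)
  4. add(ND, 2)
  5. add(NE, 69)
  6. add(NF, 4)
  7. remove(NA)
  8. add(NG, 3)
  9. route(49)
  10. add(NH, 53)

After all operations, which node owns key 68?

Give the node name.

Op 1: add NA@64 -> ring=[64:NA]
Op 2: add NB@17 -> ring=[17:NB,64:NA]
Op 3: add NC@70 -> ring=[17:NB,64:NA,70:NC]
Op 4: add ND@2 -> ring=[2:ND,17:NB,64:NA,70:NC]
Op 5: add NE@69 -> ring=[2:ND,17:NB,64:NA,69:NE,70:NC]
Op 6: add NF@4 -> ring=[2:ND,4:NF,17:NB,64:NA,69:NE,70:NC]
Op 7: remove NA -> ring=[2:ND,4:NF,17:NB,69:NE,70:NC]
Op 8: add NG@3 -> ring=[2:ND,3:NG,4:NF,17:NB,69:NE,70:NC]
Op 9: route key 49: smallest pos >= 49 is 69 -> NE
Op 10: add NH@53 -> ring=[2:ND,3:NG,4:NF,17:NB,53:NH,69:NE,70:NC]
Final route key 68: smallest pos >= 68 is 69 -> NE

Answer: NE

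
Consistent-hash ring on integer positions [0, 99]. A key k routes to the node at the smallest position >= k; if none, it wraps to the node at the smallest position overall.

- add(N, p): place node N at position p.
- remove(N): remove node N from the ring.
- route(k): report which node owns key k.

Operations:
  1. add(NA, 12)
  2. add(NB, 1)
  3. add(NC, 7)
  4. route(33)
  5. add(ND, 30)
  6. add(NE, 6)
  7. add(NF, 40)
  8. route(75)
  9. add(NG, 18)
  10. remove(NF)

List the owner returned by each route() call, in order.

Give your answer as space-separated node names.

Answer: NB NB

Derivation:
Op 1: add NA@12 -> ring=[12:NA]
Op 2: add NB@1 -> ring=[1:NB,12:NA]
Op 3: add NC@7 -> ring=[1:NB,7:NC,12:NA]
Op 4: route key 33: none >= 33, wrap to smallest pos 1 -> NB
Op 5: add ND@30 -> ring=[1:NB,7:NC,12:NA,30:ND]
Op 6: add NE@6 -> ring=[1:NB,6:NE,7:NC,12:NA,30:ND]
Op 7: add NF@40 -> ring=[1:NB,6:NE,7:NC,12:NA,30:ND,40:NF]
Op 8: route key 75: none >= 75, wrap to smallest pos 1 -> NB
Op 9: add NG@18 -> ring=[1:NB,6:NE,7:NC,12:NA,18:NG,30:ND,40:NF]
Op 10: remove NF -> ring=[1:NB,6:NE,7:NC,12:NA,18:NG,30:ND]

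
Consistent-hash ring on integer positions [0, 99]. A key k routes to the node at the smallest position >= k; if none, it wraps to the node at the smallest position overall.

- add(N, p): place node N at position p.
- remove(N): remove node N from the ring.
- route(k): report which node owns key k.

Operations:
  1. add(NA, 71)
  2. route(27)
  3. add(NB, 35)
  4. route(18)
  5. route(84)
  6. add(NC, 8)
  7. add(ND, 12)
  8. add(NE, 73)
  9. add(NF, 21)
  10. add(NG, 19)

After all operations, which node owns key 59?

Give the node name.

Answer: NA

Derivation:
Op 1: add NA@71 -> ring=[71:NA]
Op 2: route key 27: smallest pos >= 27 is 71 -> NA
Op 3: add NB@35 -> ring=[35:NB,71:NA]
Op 4: route key 18: smallest pos >= 18 is 35 -> NB
Op 5: route key 84: none >= 84, wrap to smallest pos 35 -> NB
Op 6: add NC@8 -> ring=[8:NC,35:NB,71:NA]
Op 7: add ND@12 -> ring=[8:NC,12:ND,35:NB,71:NA]
Op 8: add NE@73 -> ring=[8:NC,12:ND,35:NB,71:NA,73:NE]
Op 9: add NF@21 -> ring=[8:NC,12:ND,21:NF,35:NB,71:NA,73:NE]
Op 10: add NG@19 -> ring=[8:NC,12:ND,19:NG,21:NF,35:NB,71:NA,73:NE]
Final route key 59: smallest pos >= 59 is 71 -> NA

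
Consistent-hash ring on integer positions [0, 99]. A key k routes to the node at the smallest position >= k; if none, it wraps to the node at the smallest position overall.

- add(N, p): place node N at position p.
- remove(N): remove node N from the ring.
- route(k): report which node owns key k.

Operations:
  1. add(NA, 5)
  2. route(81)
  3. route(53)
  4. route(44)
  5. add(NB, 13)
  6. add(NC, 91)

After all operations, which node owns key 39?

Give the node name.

Op 1: add NA@5 -> ring=[5:NA]
Op 2: route key 81: none >= 81, wrap to smallest pos 5 -> NA
Op 3: route key 53: none >= 53, wrap to smallest pos 5 -> NA
Op 4: route key 44: none >= 44, wrap to smallest pos 5 -> NA
Op 5: add NB@13 -> ring=[5:NA,13:NB]
Op 6: add NC@91 -> ring=[5:NA,13:NB,91:NC]
Final route key 39: smallest pos >= 39 is 91 -> NC

Answer: NC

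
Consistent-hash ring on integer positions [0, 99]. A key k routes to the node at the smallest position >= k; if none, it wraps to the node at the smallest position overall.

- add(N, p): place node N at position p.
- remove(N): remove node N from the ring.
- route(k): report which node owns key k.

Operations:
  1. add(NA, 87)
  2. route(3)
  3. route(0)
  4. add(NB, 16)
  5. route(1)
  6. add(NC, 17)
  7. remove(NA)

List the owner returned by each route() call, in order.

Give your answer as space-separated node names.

Answer: NA NA NB

Derivation:
Op 1: add NA@87 -> ring=[87:NA]
Op 2: route key 3: smallest pos >= 3 is 87 -> NA
Op 3: route key 0: smallest pos >= 0 is 87 -> NA
Op 4: add NB@16 -> ring=[16:NB,87:NA]
Op 5: route key 1: smallest pos >= 1 is 16 -> NB
Op 6: add NC@17 -> ring=[16:NB,17:NC,87:NA]
Op 7: remove NA -> ring=[16:NB,17:NC]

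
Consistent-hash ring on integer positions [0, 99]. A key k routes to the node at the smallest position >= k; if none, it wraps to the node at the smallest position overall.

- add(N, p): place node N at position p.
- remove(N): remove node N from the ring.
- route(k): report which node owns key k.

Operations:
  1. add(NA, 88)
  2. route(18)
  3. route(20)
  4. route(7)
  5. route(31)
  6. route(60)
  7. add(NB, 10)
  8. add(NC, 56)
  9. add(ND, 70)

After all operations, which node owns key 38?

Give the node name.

Op 1: add NA@88 -> ring=[88:NA]
Op 2: route key 18: smallest pos >= 18 is 88 -> NA
Op 3: route key 20: smallest pos >= 20 is 88 -> NA
Op 4: route key 7: smallest pos >= 7 is 88 -> NA
Op 5: route key 31: smallest pos >= 31 is 88 -> NA
Op 6: route key 60: smallest pos >= 60 is 88 -> NA
Op 7: add NB@10 -> ring=[10:NB,88:NA]
Op 8: add NC@56 -> ring=[10:NB,56:NC,88:NA]
Op 9: add ND@70 -> ring=[10:NB,56:NC,70:ND,88:NA]
Final route key 38: smallest pos >= 38 is 56 -> NC

Answer: NC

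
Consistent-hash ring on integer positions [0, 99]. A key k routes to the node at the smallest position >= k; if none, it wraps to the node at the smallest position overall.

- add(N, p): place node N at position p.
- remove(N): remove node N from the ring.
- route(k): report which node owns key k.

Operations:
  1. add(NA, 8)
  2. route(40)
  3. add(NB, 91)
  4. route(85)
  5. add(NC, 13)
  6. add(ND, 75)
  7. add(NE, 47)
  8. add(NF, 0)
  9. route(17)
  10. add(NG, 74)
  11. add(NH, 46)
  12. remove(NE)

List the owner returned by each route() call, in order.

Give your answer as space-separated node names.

Answer: NA NB NE

Derivation:
Op 1: add NA@8 -> ring=[8:NA]
Op 2: route key 40: none >= 40, wrap to smallest pos 8 -> NA
Op 3: add NB@91 -> ring=[8:NA,91:NB]
Op 4: route key 85: smallest pos >= 85 is 91 -> NB
Op 5: add NC@13 -> ring=[8:NA,13:NC,91:NB]
Op 6: add ND@75 -> ring=[8:NA,13:NC,75:ND,91:NB]
Op 7: add NE@47 -> ring=[8:NA,13:NC,47:NE,75:ND,91:NB]
Op 8: add NF@0 -> ring=[0:NF,8:NA,13:NC,47:NE,75:ND,91:NB]
Op 9: route key 17: smallest pos >= 17 is 47 -> NE
Op 10: add NG@74 -> ring=[0:NF,8:NA,13:NC,47:NE,74:NG,75:ND,91:NB]
Op 11: add NH@46 -> ring=[0:NF,8:NA,13:NC,46:NH,47:NE,74:NG,75:ND,91:NB]
Op 12: remove NE -> ring=[0:NF,8:NA,13:NC,46:NH,74:NG,75:ND,91:NB]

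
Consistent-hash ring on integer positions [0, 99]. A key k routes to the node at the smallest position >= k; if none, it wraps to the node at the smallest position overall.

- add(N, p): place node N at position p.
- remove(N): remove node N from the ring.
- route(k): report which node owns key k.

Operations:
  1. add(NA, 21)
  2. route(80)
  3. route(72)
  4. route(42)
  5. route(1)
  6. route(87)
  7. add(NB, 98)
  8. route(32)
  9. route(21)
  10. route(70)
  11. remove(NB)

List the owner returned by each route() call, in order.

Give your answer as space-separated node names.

Op 1: add NA@21 -> ring=[21:NA]
Op 2: route key 80: none >= 80, wrap to smallest pos 21 -> NA
Op 3: route key 72: none >= 72, wrap to smallest pos 21 -> NA
Op 4: route key 42: none >= 42, wrap to smallest pos 21 -> NA
Op 5: route key 1: smallest pos >= 1 is 21 -> NA
Op 6: route key 87: none >= 87, wrap to smallest pos 21 -> NA
Op 7: add NB@98 -> ring=[21:NA,98:NB]
Op 8: route key 32: smallest pos >= 32 is 98 -> NB
Op 9: route key 21: smallest pos >= 21 is 21 -> NA
Op 10: route key 70: smallest pos >= 70 is 98 -> NB
Op 11: remove NB -> ring=[21:NA]

Answer: NA NA NA NA NA NB NA NB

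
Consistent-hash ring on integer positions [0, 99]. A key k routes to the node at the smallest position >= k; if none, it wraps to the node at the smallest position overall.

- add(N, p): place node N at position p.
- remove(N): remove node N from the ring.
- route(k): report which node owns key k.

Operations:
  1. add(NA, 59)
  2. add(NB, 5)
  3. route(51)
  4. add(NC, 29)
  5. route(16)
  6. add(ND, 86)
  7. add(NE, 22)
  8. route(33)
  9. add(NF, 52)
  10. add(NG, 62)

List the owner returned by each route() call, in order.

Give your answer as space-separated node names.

Answer: NA NC NA

Derivation:
Op 1: add NA@59 -> ring=[59:NA]
Op 2: add NB@5 -> ring=[5:NB,59:NA]
Op 3: route key 51: smallest pos >= 51 is 59 -> NA
Op 4: add NC@29 -> ring=[5:NB,29:NC,59:NA]
Op 5: route key 16: smallest pos >= 16 is 29 -> NC
Op 6: add ND@86 -> ring=[5:NB,29:NC,59:NA,86:ND]
Op 7: add NE@22 -> ring=[5:NB,22:NE,29:NC,59:NA,86:ND]
Op 8: route key 33: smallest pos >= 33 is 59 -> NA
Op 9: add NF@52 -> ring=[5:NB,22:NE,29:NC,52:NF,59:NA,86:ND]
Op 10: add NG@62 -> ring=[5:NB,22:NE,29:NC,52:NF,59:NA,62:NG,86:ND]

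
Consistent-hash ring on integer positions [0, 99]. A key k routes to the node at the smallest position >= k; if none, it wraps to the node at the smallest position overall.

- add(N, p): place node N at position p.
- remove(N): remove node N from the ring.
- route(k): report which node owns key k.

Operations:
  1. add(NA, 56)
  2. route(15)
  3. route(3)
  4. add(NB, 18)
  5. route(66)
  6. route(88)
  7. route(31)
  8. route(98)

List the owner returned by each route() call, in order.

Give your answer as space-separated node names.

Op 1: add NA@56 -> ring=[56:NA]
Op 2: route key 15: smallest pos >= 15 is 56 -> NA
Op 3: route key 3: smallest pos >= 3 is 56 -> NA
Op 4: add NB@18 -> ring=[18:NB,56:NA]
Op 5: route key 66: none >= 66, wrap to smallest pos 18 -> NB
Op 6: route key 88: none >= 88, wrap to smallest pos 18 -> NB
Op 7: route key 31: smallest pos >= 31 is 56 -> NA
Op 8: route key 98: none >= 98, wrap to smallest pos 18 -> NB

Answer: NA NA NB NB NA NB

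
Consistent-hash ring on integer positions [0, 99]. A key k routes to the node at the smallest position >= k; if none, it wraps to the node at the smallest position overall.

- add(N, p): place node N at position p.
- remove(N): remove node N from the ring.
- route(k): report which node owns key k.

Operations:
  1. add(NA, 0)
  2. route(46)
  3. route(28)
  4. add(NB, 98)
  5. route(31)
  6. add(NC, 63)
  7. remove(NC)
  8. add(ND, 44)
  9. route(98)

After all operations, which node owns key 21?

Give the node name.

Answer: ND

Derivation:
Op 1: add NA@0 -> ring=[0:NA]
Op 2: route key 46: none >= 46, wrap to smallest pos 0 -> NA
Op 3: route key 28: none >= 28, wrap to smallest pos 0 -> NA
Op 4: add NB@98 -> ring=[0:NA,98:NB]
Op 5: route key 31: smallest pos >= 31 is 98 -> NB
Op 6: add NC@63 -> ring=[0:NA,63:NC,98:NB]
Op 7: remove NC -> ring=[0:NA,98:NB]
Op 8: add ND@44 -> ring=[0:NA,44:ND,98:NB]
Op 9: route key 98: smallest pos >= 98 is 98 -> NB
Final route key 21: smallest pos >= 21 is 44 -> ND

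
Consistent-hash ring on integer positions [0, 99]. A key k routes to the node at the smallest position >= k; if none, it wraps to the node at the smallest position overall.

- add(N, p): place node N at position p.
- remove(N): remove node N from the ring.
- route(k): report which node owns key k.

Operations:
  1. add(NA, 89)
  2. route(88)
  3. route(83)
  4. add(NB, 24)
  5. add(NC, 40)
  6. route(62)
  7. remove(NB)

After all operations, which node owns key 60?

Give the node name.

Answer: NA

Derivation:
Op 1: add NA@89 -> ring=[89:NA]
Op 2: route key 88: smallest pos >= 88 is 89 -> NA
Op 3: route key 83: smallest pos >= 83 is 89 -> NA
Op 4: add NB@24 -> ring=[24:NB,89:NA]
Op 5: add NC@40 -> ring=[24:NB,40:NC,89:NA]
Op 6: route key 62: smallest pos >= 62 is 89 -> NA
Op 7: remove NB -> ring=[40:NC,89:NA]
Final route key 60: smallest pos >= 60 is 89 -> NA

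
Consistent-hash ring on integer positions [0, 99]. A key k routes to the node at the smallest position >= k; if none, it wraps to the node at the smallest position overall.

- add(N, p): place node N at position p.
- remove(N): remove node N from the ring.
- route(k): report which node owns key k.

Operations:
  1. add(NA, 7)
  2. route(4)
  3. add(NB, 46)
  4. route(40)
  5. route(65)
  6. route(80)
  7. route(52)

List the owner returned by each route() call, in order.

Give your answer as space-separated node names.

Op 1: add NA@7 -> ring=[7:NA]
Op 2: route key 4: smallest pos >= 4 is 7 -> NA
Op 3: add NB@46 -> ring=[7:NA,46:NB]
Op 4: route key 40: smallest pos >= 40 is 46 -> NB
Op 5: route key 65: none >= 65, wrap to smallest pos 7 -> NA
Op 6: route key 80: none >= 80, wrap to smallest pos 7 -> NA
Op 7: route key 52: none >= 52, wrap to smallest pos 7 -> NA

Answer: NA NB NA NA NA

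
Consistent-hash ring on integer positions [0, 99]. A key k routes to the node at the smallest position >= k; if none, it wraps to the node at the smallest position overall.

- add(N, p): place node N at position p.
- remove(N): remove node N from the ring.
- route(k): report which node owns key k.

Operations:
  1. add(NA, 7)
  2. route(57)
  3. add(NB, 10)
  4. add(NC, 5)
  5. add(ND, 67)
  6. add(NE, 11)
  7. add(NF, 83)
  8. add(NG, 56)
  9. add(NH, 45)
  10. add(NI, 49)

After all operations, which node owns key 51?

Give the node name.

Op 1: add NA@7 -> ring=[7:NA]
Op 2: route key 57: none >= 57, wrap to smallest pos 7 -> NA
Op 3: add NB@10 -> ring=[7:NA,10:NB]
Op 4: add NC@5 -> ring=[5:NC,7:NA,10:NB]
Op 5: add ND@67 -> ring=[5:NC,7:NA,10:NB,67:ND]
Op 6: add NE@11 -> ring=[5:NC,7:NA,10:NB,11:NE,67:ND]
Op 7: add NF@83 -> ring=[5:NC,7:NA,10:NB,11:NE,67:ND,83:NF]
Op 8: add NG@56 -> ring=[5:NC,7:NA,10:NB,11:NE,56:NG,67:ND,83:NF]
Op 9: add NH@45 -> ring=[5:NC,7:NA,10:NB,11:NE,45:NH,56:NG,67:ND,83:NF]
Op 10: add NI@49 -> ring=[5:NC,7:NA,10:NB,11:NE,45:NH,49:NI,56:NG,67:ND,83:NF]
Final route key 51: smallest pos >= 51 is 56 -> NG

Answer: NG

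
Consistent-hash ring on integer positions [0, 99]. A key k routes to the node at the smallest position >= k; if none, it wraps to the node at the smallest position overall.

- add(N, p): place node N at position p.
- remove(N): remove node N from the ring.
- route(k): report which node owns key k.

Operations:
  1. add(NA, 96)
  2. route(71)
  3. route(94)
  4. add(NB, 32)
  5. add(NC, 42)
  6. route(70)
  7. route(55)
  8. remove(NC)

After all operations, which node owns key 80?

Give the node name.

Answer: NA

Derivation:
Op 1: add NA@96 -> ring=[96:NA]
Op 2: route key 71: smallest pos >= 71 is 96 -> NA
Op 3: route key 94: smallest pos >= 94 is 96 -> NA
Op 4: add NB@32 -> ring=[32:NB,96:NA]
Op 5: add NC@42 -> ring=[32:NB,42:NC,96:NA]
Op 6: route key 70: smallest pos >= 70 is 96 -> NA
Op 7: route key 55: smallest pos >= 55 is 96 -> NA
Op 8: remove NC -> ring=[32:NB,96:NA]
Final route key 80: smallest pos >= 80 is 96 -> NA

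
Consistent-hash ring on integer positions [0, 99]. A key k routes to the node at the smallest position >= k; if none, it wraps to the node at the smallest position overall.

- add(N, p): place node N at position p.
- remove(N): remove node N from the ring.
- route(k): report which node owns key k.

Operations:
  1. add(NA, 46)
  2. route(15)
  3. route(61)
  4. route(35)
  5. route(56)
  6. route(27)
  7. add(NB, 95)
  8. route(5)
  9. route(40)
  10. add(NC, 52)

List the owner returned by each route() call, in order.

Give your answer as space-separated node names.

Answer: NA NA NA NA NA NA NA

Derivation:
Op 1: add NA@46 -> ring=[46:NA]
Op 2: route key 15: smallest pos >= 15 is 46 -> NA
Op 3: route key 61: none >= 61, wrap to smallest pos 46 -> NA
Op 4: route key 35: smallest pos >= 35 is 46 -> NA
Op 5: route key 56: none >= 56, wrap to smallest pos 46 -> NA
Op 6: route key 27: smallest pos >= 27 is 46 -> NA
Op 7: add NB@95 -> ring=[46:NA,95:NB]
Op 8: route key 5: smallest pos >= 5 is 46 -> NA
Op 9: route key 40: smallest pos >= 40 is 46 -> NA
Op 10: add NC@52 -> ring=[46:NA,52:NC,95:NB]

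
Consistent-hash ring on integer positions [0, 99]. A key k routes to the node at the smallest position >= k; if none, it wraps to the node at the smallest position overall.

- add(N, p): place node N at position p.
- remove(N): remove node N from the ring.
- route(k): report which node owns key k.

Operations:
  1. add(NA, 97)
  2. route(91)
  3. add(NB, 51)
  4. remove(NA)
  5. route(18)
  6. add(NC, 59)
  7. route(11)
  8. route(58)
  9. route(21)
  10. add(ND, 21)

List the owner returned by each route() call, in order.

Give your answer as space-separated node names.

Answer: NA NB NB NC NB

Derivation:
Op 1: add NA@97 -> ring=[97:NA]
Op 2: route key 91: smallest pos >= 91 is 97 -> NA
Op 3: add NB@51 -> ring=[51:NB,97:NA]
Op 4: remove NA -> ring=[51:NB]
Op 5: route key 18: smallest pos >= 18 is 51 -> NB
Op 6: add NC@59 -> ring=[51:NB,59:NC]
Op 7: route key 11: smallest pos >= 11 is 51 -> NB
Op 8: route key 58: smallest pos >= 58 is 59 -> NC
Op 9: route key 21: smallest pos >= 21 is 51 -> NB
Op 10: add ND@21 -> ring=[21:ND,51:NB,59:NC]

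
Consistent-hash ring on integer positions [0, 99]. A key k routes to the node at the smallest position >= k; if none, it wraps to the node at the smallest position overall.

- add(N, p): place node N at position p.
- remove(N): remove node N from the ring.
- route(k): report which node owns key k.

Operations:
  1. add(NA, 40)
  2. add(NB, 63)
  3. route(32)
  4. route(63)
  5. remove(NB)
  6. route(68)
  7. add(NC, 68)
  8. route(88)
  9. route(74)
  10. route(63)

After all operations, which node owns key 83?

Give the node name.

Answer: NA

Derivation:
Op 1: add NA@40 -> ring=[40:NA]
Op 2: add NB@63 -> ring=[40:NA,63:NB]
Op 3: route key 32: smallest pos >= 32 is 40 -> NA
Op 4: route key 63: smallest pos >= 63 is 63 -> NB
Op 5: remove NB -> ring=[40:NA]
Op 6: route key 68: none >= 68, wrap to smallest pos 40 -> NA
Op 7: add NC@68 -> ring=[40:NA,68:NC]
Op 8: route key 88: none >= 88, wrap to smallest pos 40 -> NA
Op 9: route key 74: none >= 74, wrap to smallest pos 40 -> NA
Op 10: route key 63: smallest pos >= 63 is 68 -> NC
Final route key 83: none >= 83, wrap to smallest pos 40 -> NA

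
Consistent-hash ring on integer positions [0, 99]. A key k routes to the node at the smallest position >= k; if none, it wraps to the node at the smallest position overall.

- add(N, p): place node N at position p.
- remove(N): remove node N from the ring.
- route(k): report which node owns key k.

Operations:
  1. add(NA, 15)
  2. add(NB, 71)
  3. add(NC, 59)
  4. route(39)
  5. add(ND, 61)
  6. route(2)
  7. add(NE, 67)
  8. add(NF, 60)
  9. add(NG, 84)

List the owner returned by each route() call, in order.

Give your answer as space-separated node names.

Op 1: add NA@15 -> ring=[15:NA]
Op 2: add NB@71 -> ring=[15:NA,71:NB]
Op 3: add NC@59 -> ring=[15:NA,59:NC,71:NB]
Op 4: route key 39: smallest pos >= 39 is 59 -> NC
Op 5: add ND@61 -> ring=[15:NA,59:NC,61:ND,71:NB]
Op 6: route key 2: smallest pos >= 2 is 15 -> NA
Op 7: add NE@67 -> ring=[15:NA,59:NC,61:ND,67:NE,71:NB]
Op 8: add NF@60 -> ring=[15:NA,59:NC,60:NF,61:ND,67:NE,71:NB]
Op 9: add NG@84 -> ring=[15:NA,59:NC,60:NF,61:ND,67:NE,71:NB,84:NG]

Answer: NC NA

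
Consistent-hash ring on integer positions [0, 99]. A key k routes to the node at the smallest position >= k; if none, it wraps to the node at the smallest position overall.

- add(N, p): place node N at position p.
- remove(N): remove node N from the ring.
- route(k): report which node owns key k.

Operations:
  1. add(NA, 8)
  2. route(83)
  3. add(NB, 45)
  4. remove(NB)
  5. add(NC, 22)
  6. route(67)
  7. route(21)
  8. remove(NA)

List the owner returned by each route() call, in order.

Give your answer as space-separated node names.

Answer: NA NA NC

Derivation:
Op 1: add NA@8 -> ring=[8:NA]
Op 2: route key 83: none >= 83, wrap to smallest pos 8 -> NA
Op 3: add NB@45 -> ring=[8:NA,45:NB]
Op 4: remove NB -> ring=[8:NA]
Op 5: add NC@22 -> ring=[8:NA,22:NC]
Op 6: route key 67: none >= 67, wrap to smallest pos 8 -> NA
Op 7: route key 21: smallest pos >= 21 is 22 -> NC
Op 8: remove NA -> ring=[22:NC]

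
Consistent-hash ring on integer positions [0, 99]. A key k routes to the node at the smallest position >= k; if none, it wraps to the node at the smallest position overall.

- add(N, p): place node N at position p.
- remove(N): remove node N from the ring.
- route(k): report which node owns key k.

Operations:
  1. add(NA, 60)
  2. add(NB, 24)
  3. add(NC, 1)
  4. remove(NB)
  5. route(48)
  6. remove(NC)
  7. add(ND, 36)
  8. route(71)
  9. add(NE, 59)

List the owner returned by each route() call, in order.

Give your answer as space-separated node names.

Op 1: add NA@60 -> ring=[60:NA]
Op 2: add NB@24 -> ring=[24:NB,60:NA]
Op 3: add NC@1 -> ring=[1:NC,24:NB,60:NA]
Op 4: remove NB -> ring=[1:NC,60:NA]
Op 5: route key 48: smallest pos >= 48 is 60 -> NA
Op 6: remove NC -> ring=[60:NA]
Op 7: add ND@36 -> ring=[36:ND,60:NA]
Op 8: route key 71: none >= 71, wrap to smallest pos 36 -> ND
Op 9: add NE@59 -> ring=[36:ND,59:NE,60:NA]

Answer: NA ND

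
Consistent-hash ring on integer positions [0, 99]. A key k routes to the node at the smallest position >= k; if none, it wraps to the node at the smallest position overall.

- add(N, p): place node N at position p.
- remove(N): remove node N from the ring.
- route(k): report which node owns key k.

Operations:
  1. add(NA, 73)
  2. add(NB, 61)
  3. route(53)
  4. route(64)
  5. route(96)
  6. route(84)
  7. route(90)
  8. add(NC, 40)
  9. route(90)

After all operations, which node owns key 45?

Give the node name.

Op 1: add NA@73 -> ring=[73:NA]
Op 2: add NB@61 -> ring=[61:NB,73:NA]
Op 3: route key 53: smallest pos >= 53 is 61 -> NB
Op 4: route key 64: smallest pos >= 64 is 73 -> NA
Op 5: route key 96: none >= 96, wrap to smallest pos 61 -> NB
Op 6: route key 84: none >= 84, wrap to smallest pos 61 -> NB
Op 7: route key 90: none >= 90, wrap to smallest pos 61 -> NB
Op 8: add NC@40 -> ring=[40:NC,61:NB,73:NA]
Op 9: route key 90: none >= 90, wrap to smallest pos 40 -> NC
Final route key 45: smallest pos >= 45 is 61 -> NB

Answer: NB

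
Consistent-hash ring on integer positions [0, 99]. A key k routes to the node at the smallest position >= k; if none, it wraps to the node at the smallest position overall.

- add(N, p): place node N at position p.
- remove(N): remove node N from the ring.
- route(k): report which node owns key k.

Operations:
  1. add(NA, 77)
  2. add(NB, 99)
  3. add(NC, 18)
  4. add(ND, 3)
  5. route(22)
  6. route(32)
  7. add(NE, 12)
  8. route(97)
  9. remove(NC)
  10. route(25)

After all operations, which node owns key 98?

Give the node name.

Answer: NB

Derivation:
Op 1: add NA@77 -> ring=[77:NA]
Op 2: add NB@99 -> ring=[77:NA,99:NB]
Op 3: add NC@18 -> ring=[18:NC,77:NA,99:NB]
Op 4: add ND@3 -> ring=[3:ND,18:NC,77:NA,99:NB]
Op 5: route key 22: smallest pos >= 22 is 77 -> NA
Op 6: route key 32: smallest pos >= 32 is 77 -> NA
Op 7: add NE@12 -> ring=[3:ND,12:NE,18:NC,77:NA,99:NB]
Op 8: route key 97: smallest pos >= 97 is 99 -> NB
Op 9: remove NC -> ring=[3:ND,12:NE,77:NA,99:NB]
Op 10: route key 25: smallest pos >= 25 is 77 -> NA
Final route key 98: smallest pos >= 98 is 99 -> NB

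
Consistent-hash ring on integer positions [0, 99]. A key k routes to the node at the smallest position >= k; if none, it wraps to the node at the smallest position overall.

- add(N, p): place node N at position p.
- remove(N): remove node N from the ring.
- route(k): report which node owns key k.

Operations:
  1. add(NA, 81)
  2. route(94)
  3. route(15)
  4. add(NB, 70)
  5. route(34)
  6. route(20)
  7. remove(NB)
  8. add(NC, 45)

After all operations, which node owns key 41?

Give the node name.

Op 1: add NA@81 -> ring=[81:NA]
Op 2: route key 94: none >= 94, wrap to smallest pos 81 -> NA
Op 3: route key 15: smallest pos >= 15 is 81 -> NA
Op 4: add NB@70 -> ring=[70:NB,81:NA]
Op 5: route key 34: smallest pos >= 34 is 70 -> NB
Op 6: route key 20: smallest pos >= 20 is 70 -> NB
Op 7: remove NB -> ring=[81:NA]
Op 8: add NC@45 -> ring=[45:NC,81:NA]
Final route key 41: smallest pos >= 41 is 45 -> NC

Answer: NC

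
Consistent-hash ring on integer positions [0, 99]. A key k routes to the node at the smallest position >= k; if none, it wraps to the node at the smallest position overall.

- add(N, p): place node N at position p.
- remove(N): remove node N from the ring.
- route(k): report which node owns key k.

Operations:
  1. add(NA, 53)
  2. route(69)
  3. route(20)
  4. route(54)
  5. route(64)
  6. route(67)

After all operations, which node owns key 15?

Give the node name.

Op 1: add NA@53 -> ring=[53:NA]
Op 2: route key 69: none >= 69, wrap to smallest pos 53 -> NA
Op 3: route key 20: smallest pos >= 20 is 53 -> NA
Op 4: route key 54: none >= 54, wrap to smallest pos 53 -> NA
Op 5: route key 64: none >= 64, wrap to smallest pos 53 -> NA
Op 6: route key 67: none >= 67, wrap to smallest pos 53 -> NA
Final route key 15: smallest pos >= 15 is 53 -> NA

Answer: NA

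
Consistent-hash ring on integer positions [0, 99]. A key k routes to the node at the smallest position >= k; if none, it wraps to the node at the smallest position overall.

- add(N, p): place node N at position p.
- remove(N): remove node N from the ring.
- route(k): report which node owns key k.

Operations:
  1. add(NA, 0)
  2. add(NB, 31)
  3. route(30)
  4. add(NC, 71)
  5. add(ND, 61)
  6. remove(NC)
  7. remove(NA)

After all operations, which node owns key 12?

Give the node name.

Op 1: add NA@0 -> ring=[0:NA]
Op 2: add NB@31 -> ring=[0:NA,31:NB]
Op 3: route key 30: smallest pos >= 30 is 31 -> NB
Op 4: add NC@71 -> ring=[0:NA,31:NB,71:NC]
Op 5: add ND@61 -> ring=[0:NA,31:NB,61:ND,71:NC]
Op 6: remove NC -> ring=[0:NA,31:NB,61:ND]
Op 7: remove NA -> ring=[31:NB,61:ND]
Final route key 12: smallest pos >= 12 is 31 -> NB

Answer: NB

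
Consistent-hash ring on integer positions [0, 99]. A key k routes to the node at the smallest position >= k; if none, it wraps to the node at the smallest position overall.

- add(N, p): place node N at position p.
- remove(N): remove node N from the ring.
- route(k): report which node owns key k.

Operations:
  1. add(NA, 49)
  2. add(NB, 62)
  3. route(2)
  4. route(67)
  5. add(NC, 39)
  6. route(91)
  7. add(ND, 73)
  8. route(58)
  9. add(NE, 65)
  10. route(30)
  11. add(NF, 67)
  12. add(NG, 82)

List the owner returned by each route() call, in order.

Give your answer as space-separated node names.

Op 1: add NA@49 -> ring=[49:NA]
Op 2: add NB@62 -> ring=[49:NA,62:NB]
Op 3: route key 2: smallest pos >= 2 is 49 -> NA
Op 4: route key 67: none >= 67, wrap to smallest pos 49 -> NA
Op 5: add NC@39 -> ring=[39:NC,49:NA,62:NB]
Op 6: route key 91: none >= 91, wrap to smallest pos 39 -> NC
Op 7: add ND@73 -> ring=[39:NC,49:NA,62:NB,73:ND]
Op 8: route key 58: smallest pos >= 58 is 62 -> NB
Op 9: add NE@65 -> ring=[39:NC,49:NA,62:NB,65:NE,73:ND]
Op 10: route key 30: smallest pos >= 30 is 39 -> NC
Op 11: add NF@67 -> ring=[39:NC,49:NA,62:NB,65:NE,67:NF,73:ND]
Op 12: add NG@82 -> ring=[39:NC,49:NA,62:NB,65:NE,67:NF,73:ND,82:NG]

Answer: NA NA NC NB NC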